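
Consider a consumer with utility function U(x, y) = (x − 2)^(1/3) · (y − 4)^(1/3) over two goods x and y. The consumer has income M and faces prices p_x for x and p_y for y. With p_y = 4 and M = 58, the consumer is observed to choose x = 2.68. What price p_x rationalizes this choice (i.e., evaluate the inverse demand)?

p_x = 12.5

Let x' = x−2, y' = y−4. MRS = y'/x' = p_x/p_y.
After buying the subsistence bundle (2, 4), a share 0.5 of the remaining income goes to x: x* = 2 + 0.5·(M − 2p_x − 4p_y)/p_x.
Set x* = 2.68 in the demand function and solve for p_x: p_x = 12.5.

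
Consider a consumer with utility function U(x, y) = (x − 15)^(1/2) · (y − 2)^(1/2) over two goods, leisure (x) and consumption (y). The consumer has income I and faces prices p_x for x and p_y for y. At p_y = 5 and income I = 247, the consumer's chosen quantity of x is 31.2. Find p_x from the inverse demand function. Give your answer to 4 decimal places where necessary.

MRS = (y−2)/(x−15). Tangency with p_x/p_y gives y−2 = (p_x/p_y)·(x−15).
After buying the subsistence bundle (15, 2), a share 0.5 of the remaining income goes to x: x* = 15 + 0.5·(I − 15p_x − 2p_y)/p_x.
Set x* = 31.2 in the demand function and solve for p_x: p_x = 5.

p_x = 5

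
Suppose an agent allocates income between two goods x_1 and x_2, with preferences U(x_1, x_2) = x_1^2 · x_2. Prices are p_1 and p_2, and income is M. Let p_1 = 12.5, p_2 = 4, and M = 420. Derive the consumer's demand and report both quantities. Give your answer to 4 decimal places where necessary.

x_1* = 22.4, x_2* = 35

Tangency: MRS = 2·x_2/x_1 = p_1/p_2.
Rearranging, p_2·x_2 = (1/2)·p_1·x_1. Substituting into the budget gives p_1·x_1·(1 + (1/2)) = M.
Demand: x_1*(p_1,p_2,M) = 2/3·M/p_1 and x_2* = 1/3·M/p_2.
At p_1=12.5, p_2=4, M=420: x_1* = 2/3·420/12.5 = 22.4, x_2* = 35.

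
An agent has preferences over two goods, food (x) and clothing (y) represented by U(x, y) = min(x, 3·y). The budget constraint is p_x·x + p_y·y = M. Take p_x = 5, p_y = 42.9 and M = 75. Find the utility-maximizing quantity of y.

y* = 1.2953

Leontief preferences: the optimum is at the kink where x/3 = y/1, i.e. y = (1/3)·x.
Budget: p_x·x + p_y·(1/3)·x = M, so (3·p_x + p_y)·x = 3·M.
Demand: x*(p_x,p_y,M) = 3·M/(3·p_x + p_y), y* = M/(3·p_x + p_y).
Here 3·5 + 42.9 = 57.9, giving y* = 1.2953.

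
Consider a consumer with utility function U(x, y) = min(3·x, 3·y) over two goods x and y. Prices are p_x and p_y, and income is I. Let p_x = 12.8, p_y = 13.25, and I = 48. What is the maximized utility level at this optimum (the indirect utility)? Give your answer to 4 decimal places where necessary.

V = 5.5278

Leontief preferences: the optimum is at the kink where x/3 = y/3, i.e. y = x.
Budget: p_x·x + p_y·x = I, so (3·p_x + 3·p_y)·x = 3·I.
Demand: x*(p_x,p_y,I) = 3·I/(3·p_x + 3·p_y), y* = 3·I/(3·p_x + 3·p_y).
Here 3·12.8 + 3·13.25 = 78.15, giving x* = 1.8426 and y* = 1.8426.
Utility at the optimum: U(1.8426, 1.8426) = 5.5278.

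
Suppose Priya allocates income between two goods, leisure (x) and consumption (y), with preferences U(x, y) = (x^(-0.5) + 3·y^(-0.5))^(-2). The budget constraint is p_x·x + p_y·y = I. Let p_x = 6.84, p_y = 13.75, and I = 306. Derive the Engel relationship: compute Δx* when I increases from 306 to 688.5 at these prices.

Δx* = 15.4256

From the CES first-order condition, (1/3)·(y/x)^(1.5) = p_x/p_y.
Solve for the ratio: y/x = [3·p_x/p_y]^(2/3).
With the ratio pinned down, the budget gives x* = I/(p_x + p_y·(y/x)) and y* = (y/x)·x*.
Numerically y/x = 1.30592, so x* = 306/(6.84 + 13.75·1.30592) = 12.3405.
At I' = 688.5: x* = 27.7661. Change: 27.7661 − 12.3405 = 15.4256.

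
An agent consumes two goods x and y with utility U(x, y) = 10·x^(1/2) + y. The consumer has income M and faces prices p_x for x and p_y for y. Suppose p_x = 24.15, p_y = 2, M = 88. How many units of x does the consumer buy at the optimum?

x* = 0.1715

Set MRS = p_x/p_y: 5·x^(−1/2) = p_x/p_y.
Thus x* = (5·p_y/p_x)² — independent of M — with the rest of income spent on y.
Plugging in: x* = (5·2/24.15)² = 0.1715.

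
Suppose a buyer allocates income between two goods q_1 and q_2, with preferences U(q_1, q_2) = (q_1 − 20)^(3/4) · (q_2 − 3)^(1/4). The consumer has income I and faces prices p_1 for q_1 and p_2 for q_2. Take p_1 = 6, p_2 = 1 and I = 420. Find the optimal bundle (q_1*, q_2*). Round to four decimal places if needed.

MRS = 3·(q_2−3)/(q_1−20). Tangency with p_1/p_2 gives q_2−3 = (1/3)·(p_1/p_2)·(q_1−20).
After buying the subsistence bundle (20, 3), a share 0.75 of the remaining income goes to q_1: q_1* = 20 + 0.75·(I − 20p_1 − 3p_2)/p_1.
Discretionary income = 420 − 20·6 − 3·1 = 297; q_1* = 20 + 0.75·297/6 = 57.125; q_2* = 3 + 0.25·297/1 = 77.25.

q_1* = 57.125, q_2* = 77.25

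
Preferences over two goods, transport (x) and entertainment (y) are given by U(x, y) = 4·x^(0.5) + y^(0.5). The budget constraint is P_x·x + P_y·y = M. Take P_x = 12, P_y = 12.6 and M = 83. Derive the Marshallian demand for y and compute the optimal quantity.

MU_x ∝ 4·x^(-0.5), MU_y ∝ y^(-0.5), so MRS = 4·(y/x)^(0.5) = P_x/P_y.
Hence y/x = ((1/4)·P_x/P_y)^(1/(0.5)), i.e. raised to the 2 power.
Substitute y = (y/x)·x into the budget: x* = M/(P_x + P_y·(y/x)).
Numerically y/x = 0.056689, so x* = 83/(12 + 12.6·0.056689) = 6.5281 and y* = 0.056689·6.5281 = 0.3701.

y* = 0.3701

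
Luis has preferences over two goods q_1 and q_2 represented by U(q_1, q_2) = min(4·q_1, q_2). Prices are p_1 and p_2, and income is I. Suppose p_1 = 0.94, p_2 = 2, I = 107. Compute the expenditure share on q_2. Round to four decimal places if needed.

share on q_2 = 0.8949

With perfect complements, no substitution: consume in ratio q_1:q_2 = 1:4.
Budget: p_1·q_1 + p_2·4·q_1 = I, so (p_1 + 4·p_2)·q_1 = I.
Demand: q_1*(p_1,p_2,I) = I/(p_1 + 4·p_2), q_2* = 4·I/(p_1 + 4·p_2).
Here 0.94 + 4·2 = 8.94, giving q_1* = 11.9687 and q_2* = 47.8747.
Expenditure on q_2: 2·47.8747 = 95.7494; share = 0.8949.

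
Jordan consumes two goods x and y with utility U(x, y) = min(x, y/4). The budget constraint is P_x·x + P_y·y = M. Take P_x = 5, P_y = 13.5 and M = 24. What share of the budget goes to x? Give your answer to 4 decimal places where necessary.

With perfect complements, no substitution: consume in ratio x:y = 1:4.
Budget: P_x·x + P_y·4·x = M, so (P_x + 4·P_y)·x = M.
Demand: x*(P_x,P_y,M) = M/(P_x + 4·P_y), y* = 4·M/(P_x + 4·P_y).
Here 5 + 4·13.5 = 59, giving x* = 0.4068 and y* = 1.6271.
Expenditure on x: 5·0.4068 = 2.0339; share = 0.0847.

share on x = 0.0847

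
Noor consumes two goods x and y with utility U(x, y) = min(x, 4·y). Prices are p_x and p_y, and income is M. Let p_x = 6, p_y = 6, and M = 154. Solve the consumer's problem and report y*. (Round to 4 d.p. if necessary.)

y* = 5.1333

With perfect complements, no substitution: consume in ratio x:y = 4:1.
Budget: p_x·x + p_y·(1/4)·x = M, so (4·p_x + p_y)·x = 4·M.
Demand: x*(p_x,p_y,M) = 4·M/(4·p_x + p_y), y* = M/(4·p_x + p_y).
Here 4·6 + 6 = 30, giving y* = 5.1333.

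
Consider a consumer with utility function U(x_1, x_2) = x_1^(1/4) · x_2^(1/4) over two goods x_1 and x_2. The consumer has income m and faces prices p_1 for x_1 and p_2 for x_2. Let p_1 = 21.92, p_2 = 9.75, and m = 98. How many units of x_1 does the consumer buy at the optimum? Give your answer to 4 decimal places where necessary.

x_1* = 2.2354

The MRS is x_2/x_1. Set MRS = p_1/p_2.
Rearranging, p_2·x_2 = p_1·x_1. Substituting into the budget gives p_1·x_1·(1 + 1) = m.
Demand: x_1*(p_1,p_2,m) = 0.5·m/p_1 and x_2* = 0.5·m/p_2.
At p_1=21.92, p_2=9.75, m=98: x_1* = 0.5·98/21.92 = 2.2354.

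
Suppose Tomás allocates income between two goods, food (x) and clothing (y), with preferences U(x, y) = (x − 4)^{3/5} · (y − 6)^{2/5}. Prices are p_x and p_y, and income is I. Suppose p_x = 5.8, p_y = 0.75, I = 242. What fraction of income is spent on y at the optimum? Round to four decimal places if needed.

share on y = 0.3728

Discretionary income = 242 − 4·5.8 − 6·0.75 = 214.3; x* = 4 + 0.6·214.3/5.8 = 26.169; y* = 6 + 0.4·214.3/0.75 = 120.2933.
Expenditure on y: 0.75·120.2933 = 90.22; share = 0.3728.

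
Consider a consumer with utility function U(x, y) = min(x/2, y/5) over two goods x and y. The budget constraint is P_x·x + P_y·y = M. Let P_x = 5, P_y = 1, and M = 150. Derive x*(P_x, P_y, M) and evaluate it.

With perfect complements, no substitution: consume in ratio x:y = 2:5.
Budget: P_x·x + P_y·(5/2)·x = M, so (2·P_x + 5·P_y)·x = 2·M.
Demand: x*(P_x,P_y,M) = 2·M/(2·P_x + 5·P_y), y* = 5·M/(2·P_x + 5·P_y).
Here 2·5 + 5·1 = 15, giving x* = 20.

x* = 20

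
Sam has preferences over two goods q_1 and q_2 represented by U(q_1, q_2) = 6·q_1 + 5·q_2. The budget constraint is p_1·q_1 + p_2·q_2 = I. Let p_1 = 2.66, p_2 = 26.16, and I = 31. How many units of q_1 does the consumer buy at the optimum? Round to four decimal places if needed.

Perfect substitutes: compare marginal utility per dollar. 6/p_1 vs 5/p_2 → 2.2556 vs 0.1911.
q_1 gives more utility per dollar, so spend all income on q_1: q_1* = I/p_1, q_2* = 0.
Numerically: q_1* = 11.6541, q_2* = 0.

q_1* = 11.6541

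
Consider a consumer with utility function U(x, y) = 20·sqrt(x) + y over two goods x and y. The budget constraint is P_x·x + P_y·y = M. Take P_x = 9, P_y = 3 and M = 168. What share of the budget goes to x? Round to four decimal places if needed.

share on x = 0.5952

Set MRS = P_x/P_y: 10·x^(−1/2) = P_x/P_y.
Solve: √x = 10·P_y/P_x, so x*(P_x,P_y) = (10·P_y/P_x)², and y* = (M − P_x·x*)/P_y.
Plugging in: x* = (10·3/9)² = 11.1111, y* = 22.6667.
Expenditure on x: 9·11.1111 = 100; share = 0.5952.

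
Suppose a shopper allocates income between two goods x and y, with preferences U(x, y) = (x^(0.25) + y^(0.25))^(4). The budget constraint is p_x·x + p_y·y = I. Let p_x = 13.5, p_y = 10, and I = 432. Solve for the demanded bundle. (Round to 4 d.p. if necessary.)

From the CES first-order condition, (y/x)^(0.75) = p_x/p_y.
Solve for the ratio: y/x = [p_x/p_y]^(4/3).
With the ratio pinned down, the budget gives x* = I/(p_x + p_y·(y/x)) and y* = (y/x)·x*.
Numerically y/x = 1.492033, so x* = 432/(13.5 + 10·1.492033) = 15.2004 and y* = 1.492033·15.2004 = 22.6795.

x* = 15.2004, y* = 22.6795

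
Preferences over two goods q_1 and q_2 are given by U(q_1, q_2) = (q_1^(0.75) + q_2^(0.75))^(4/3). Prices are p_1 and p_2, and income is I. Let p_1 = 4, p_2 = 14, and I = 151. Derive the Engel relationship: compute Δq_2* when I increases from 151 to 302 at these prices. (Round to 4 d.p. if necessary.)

From the CES first-order condition, (q_2/q_1)^(0.25) = p_1/p_2.
Hence q_2/q_1 = (p_1/p_2)^(1/(0.25)), i.e. raised to the 4 power.
Substitute q_2 = (q_2/q_1)·q_1 into the budget: q_1* = I/(p_1 + p_2·(q_2/q_1)).
Numerically q_2/q_1 = 0.006664, so q_1* = 151/(4 + 14·0.006664) = 36.8896 and q_2* = 0.006664·36.8896 = 0.2458.
At I' = 302: q_2* = 0.4917. Change: 0.4917 − 0.2458 = 0.2458.

Δq_2* = 0.2458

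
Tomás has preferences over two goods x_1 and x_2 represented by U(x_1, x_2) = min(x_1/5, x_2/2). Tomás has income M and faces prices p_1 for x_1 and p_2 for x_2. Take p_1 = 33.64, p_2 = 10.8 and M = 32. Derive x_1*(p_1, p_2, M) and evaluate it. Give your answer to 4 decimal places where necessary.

Leontief preferences: the optimum is at the kink where x_1/5 = x_2/2, i.e. x_2 = (2/5)·x_1.
Budget: p_1·x_1 + p_2·(2/5)·x_1 = M, so (5·p_1 + 2·p_2)·x_1 = 5·M.
Demand: x_1*(p_1,p_2,M) = 5·M/(5·p_1 + 2·p_2), x_2* = 2·M/(5·p_1 + 2·p_2).
Here 5·33.64 + 2·10.8 = 189.8, giving x_1* = 0.843.

x_1* = 0.843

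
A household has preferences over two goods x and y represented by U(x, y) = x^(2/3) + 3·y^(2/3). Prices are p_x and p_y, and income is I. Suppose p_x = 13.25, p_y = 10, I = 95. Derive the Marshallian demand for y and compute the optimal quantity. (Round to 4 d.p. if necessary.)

MU_x ∝ x^(-1/3), MU_y ∝ 3·y^(-1/3), so MRS = (1/3)·(y/x)^(1/3) = p_x/p_y.
Solve for the ratio: y/x = [3·p_x/p_y]^(3).
Substitute y = (y/x)·x into the budget: x* = I/(p_x + p_y·(y/x)).
Numerically y/x = 62.807484, so x* = 95/(13.25 + 10·62.807484) = 0.1481 and y* = 62.807484·0.1481 = 9.3037.

y* = 9.3037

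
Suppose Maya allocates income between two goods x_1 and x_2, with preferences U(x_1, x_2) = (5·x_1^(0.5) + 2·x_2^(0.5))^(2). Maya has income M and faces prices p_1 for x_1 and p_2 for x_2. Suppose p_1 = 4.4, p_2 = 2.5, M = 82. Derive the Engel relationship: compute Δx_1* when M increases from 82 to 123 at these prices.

Δx_1* = 7.2707

MU_x_1 ∝ 5·x_1^(-0.5), MU_x_2 ∝ 2·x_2^(-0.5), so MRS = (5/2)·(x_2/x_1)^(0.5) = p_1/p_2.
Solve for the ratio: x_2/x_1 = [(2/5)·p_1/p_2]^(2).
With the ratio pinned down, the budget gives x_1* = M/(p_1 + p_2·(x_2/x_1)) and x_2* = (x_2/x_1)·x_1*.
Numerically x_2/x_1 = 0.495616, so x_1* = 82/(4.4 + 2.5·0.495616) = 14.5415.
At M' = 123: x_1* = 21.8122. Change: 21.8122 − 14.5415 = 7.2707.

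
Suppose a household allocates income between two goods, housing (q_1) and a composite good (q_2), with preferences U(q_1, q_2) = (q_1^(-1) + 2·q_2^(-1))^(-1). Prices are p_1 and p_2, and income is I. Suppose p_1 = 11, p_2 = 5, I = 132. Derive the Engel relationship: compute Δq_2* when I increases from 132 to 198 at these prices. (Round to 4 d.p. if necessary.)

Δq_2* = 6.4428

MRS = MU_q_1/MU_q_2 = (1/2)·(q_2/q_1)^(2). Set equal to p_1/p_2.
Solve for the ratio: q_2/q_1 = [2·p_1/p_2]^(0.5).
Substitute q_2 = (q_2/q_1)·q_1 into the budget: q_1* = I/(p_1 + p_2·(q_2/q_1)).
Numerically q_2/q_1 = 2.097618, so q_1* = 132/(11 + 5·2.097618) = 6.1429 and q_2* = 2.097618·6.1429 = 12.8855.
At I' = 198: q_2* = 19.3283. Change: 19.3283 − 12.8855 = 6.4428.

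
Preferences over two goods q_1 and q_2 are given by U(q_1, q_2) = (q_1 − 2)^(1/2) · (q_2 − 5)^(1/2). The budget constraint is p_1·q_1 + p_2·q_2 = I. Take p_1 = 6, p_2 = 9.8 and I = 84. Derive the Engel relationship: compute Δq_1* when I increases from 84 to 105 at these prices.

This is Cobb-Douglas in (q_1−2, q_2−5): tangency gives 0.5·p_2·(q_2−5) = 0.5·p_1·(q_1−2).
Substituting into the budget: q_1* = 2 + 0.5·(I − 2·p_1 − 5·p_2)/p_1, and q_2* = 5 + 0.5·(…)/p_2.
Discretionary income = 84 − 2·6 − 5·9.8 = 23; q_1* = 2 + 0.5·23/6 = 3.9167.
At I' = 105: q_1* = 5.6667. Change: 5.6667 − 3.9167 = 1.75.

Δq_1* = 1.75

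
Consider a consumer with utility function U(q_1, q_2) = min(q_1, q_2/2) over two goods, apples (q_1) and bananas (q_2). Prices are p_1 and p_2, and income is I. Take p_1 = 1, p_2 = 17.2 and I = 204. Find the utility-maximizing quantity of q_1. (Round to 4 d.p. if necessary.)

With perfect complements, no substitution: consume in ratio q_1:q_2 = 1:2.
Budget: p_1·q_1 + p_2·2·q_1 = I, so (p_1 + 2·p_2)·q_1 = I.
Demand: q_1*(p_1,p_2,I) = I/(p_1 + 2·p_2), q_2* = 2·I/(p_1 + 2·p_2).
Here 1 + 2·17.2 = 35.4, giving q_1* = 5.7627.

q_1* = 5.7627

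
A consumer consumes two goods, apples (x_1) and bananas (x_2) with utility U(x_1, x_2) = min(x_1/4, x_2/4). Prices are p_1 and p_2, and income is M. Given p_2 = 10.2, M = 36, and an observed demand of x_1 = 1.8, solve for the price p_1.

Leontief preferences: the optimum is at the kink where x_1/4 = x_2/4, i.e. x_2 = x_1.
Budget: p_1·x_1 + p_2·x_1 = M, so (4·p_1 + 4·p_2)·x_1 = 4·M.
Demand: x_1*(p_1,p_2,M) = 4·M/(4·p_1 + 4·p_2), x_2* = 4·M/(4·p_1 + 4·p_2).
Set x_1* = 1.8 in the demand function and solve for p_1: p_1 = 9.8.

p_1 = 9.8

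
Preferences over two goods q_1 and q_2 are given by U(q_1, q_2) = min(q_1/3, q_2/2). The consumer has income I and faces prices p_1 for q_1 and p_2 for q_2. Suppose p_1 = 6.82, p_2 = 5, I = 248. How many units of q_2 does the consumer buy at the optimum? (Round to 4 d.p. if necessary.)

q_2* = 16.2837

With perfect complements, no substitution: consume in ratio q_1:q_2 = 3:2.
Budget: p_1·q_1 + p_2·(2/3)·q_1 = I, so (3·p_1 + 2·p_2)·q_1 = 3·I.
Demand: q_1*(p_1,p_2,I) = 3·I/(3·p_1 + 2·p_2), q_2* = 2·I/(3·p_1 + 2·p_2).
Here 3·6.82 + 2·5 = 30.46, giving q_2* = 16.2837.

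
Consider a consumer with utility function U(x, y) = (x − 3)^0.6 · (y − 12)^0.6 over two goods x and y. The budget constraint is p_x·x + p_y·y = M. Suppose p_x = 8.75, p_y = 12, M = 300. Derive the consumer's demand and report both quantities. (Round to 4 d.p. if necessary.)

This is Cobb-Douglas in (x−3, y−12): tangency gives 0.6·p_y·(y−12) = 0.6·p_x·(x−3).
After buying the subsistence bundle (3, 12), a share 0.5 of the remaining income goes to x: x* = 3 + 0.5·(M − 3p_x − 12p_y)/p_x.
Discretionary income = 300 − 3·8.75 − 12·12 = 129.75; x* = 3 + 0.5·129.75/8.75 = 10.4143; y* = 12 + 0.5·129.75/12 = 17.4062.

x* = 10.4143, y* = 17.4062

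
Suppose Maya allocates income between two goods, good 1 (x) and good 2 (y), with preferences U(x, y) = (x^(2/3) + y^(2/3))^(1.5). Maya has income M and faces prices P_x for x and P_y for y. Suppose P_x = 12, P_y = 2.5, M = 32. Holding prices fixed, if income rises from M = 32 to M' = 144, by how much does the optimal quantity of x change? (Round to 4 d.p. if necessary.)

MU_x ∝ x^(-1/3), MU_y ∝ y^(-1/3), so MRS = (y/x)^(1/3) = P_x/P_y.
Solve for the ratio: y/x = [P_x/P_y]^(3).
Substitute y = (y/x)·x into the budget: x* = M/(P_x + P_y·(y/x)).
Numerically y/x = 110.592, so x* = 32/(12 + 2.5·110.592) = 0.1109.
At M' = 144: x* = 0.4992. Change: 0.4992 − 0.1109 = 0.3882.

Δx* = 0.3882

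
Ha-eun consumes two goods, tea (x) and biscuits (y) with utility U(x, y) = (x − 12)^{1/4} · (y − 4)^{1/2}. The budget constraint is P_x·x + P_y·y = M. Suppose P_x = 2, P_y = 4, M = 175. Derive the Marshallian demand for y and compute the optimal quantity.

Discretionary income = 175 − 12·2 − 4·4 = 135; y* = 4 + 2/3·135/4 = 26.5.

y* = 26.5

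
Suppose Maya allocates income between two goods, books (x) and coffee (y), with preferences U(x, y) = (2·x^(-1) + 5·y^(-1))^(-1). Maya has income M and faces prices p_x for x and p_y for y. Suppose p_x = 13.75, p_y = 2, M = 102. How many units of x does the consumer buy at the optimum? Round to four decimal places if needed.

MRS = MU_x/MU_y = (2/5)·(y/x)^(2). Set equal to p_x/p_y.
Solve for the ratio: y/x = [(5/2)·p_x/p_y]^(0.5).
Substitute y = (y/x)·x into the budget: x* = M/(p_x + p_y·(y/x)).
Numerically y/x = 4.145781, so x* = 102/(13.75 + 2·4.145781) = 4.6276.

x* = 4.6276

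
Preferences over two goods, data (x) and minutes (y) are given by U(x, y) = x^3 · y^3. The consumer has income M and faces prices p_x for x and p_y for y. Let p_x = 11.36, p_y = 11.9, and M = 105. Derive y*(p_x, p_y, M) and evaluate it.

MU_x/MU_y = (3·y)/(3·x); tangency sets this equal to p_x/p_y.
So 3·p_y·y = 3·p_x·x; combined with the budget, a share 0.5 of income goes to x.
Demand: x*(p_x,p_y,M) = 0.5·M/p_x and y* = 0.5·M/p_y.
At p_x=11.36, p_y=11.9, M=105: y* = 0.5·105/11.9 = 4.4118.

y* = 4.4118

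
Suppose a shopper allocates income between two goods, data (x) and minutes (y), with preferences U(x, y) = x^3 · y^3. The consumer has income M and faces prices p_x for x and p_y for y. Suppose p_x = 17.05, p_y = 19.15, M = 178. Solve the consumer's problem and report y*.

y* = 4.6475

MU_x/MU_y = (3·y)/(3·x); tangency sets this equal to p_x/p_y.
So 3·p_y·y = 3·p_x·x; combined with the budget, a share 0.5 of income goes to x.
Demand: x*(p_x,p_y,M) = 0.5·M/p_x and y* = 0.5·M/p_y.
At p_x=17.05, p_y=19.15, M=178: y* = 0.5·178/19.15 = 4.6475.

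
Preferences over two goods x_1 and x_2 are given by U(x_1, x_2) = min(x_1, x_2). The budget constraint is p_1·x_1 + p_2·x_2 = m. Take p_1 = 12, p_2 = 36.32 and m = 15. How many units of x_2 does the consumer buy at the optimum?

With perfect complements, no substitution: consume in ratio x_1:x_2 = 1:1.
Budget: p_1·x_1 + p_2·x_1 = m, so (p_1 + p_2)·x_1 = m.
Demand: x_1*(p_1,p_2,m) = m/(p_1 + p_2), x_2* = m/(p_1 + p_2).
Here 12 + 36.32 = 48.32, giving x_2* = 0.3104.

x_2* = 0.3104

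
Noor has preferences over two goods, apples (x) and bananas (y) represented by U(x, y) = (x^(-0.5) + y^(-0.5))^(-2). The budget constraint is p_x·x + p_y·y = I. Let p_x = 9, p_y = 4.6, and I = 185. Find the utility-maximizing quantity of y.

MU_x ∝ x^(-1.5), MU_y ∝ y^(-1.5), so MRS = (y/x)^(1.5) = p_x/p_y.
Solve for the ratio: y/x = [p_x/p_y]^(2/3).
With the ratio pinned down, the budget gives x* = I/(p_x + p_y·(y/x)) and y* = (y/x)·x*.
Numerically y/x = 1.564311, so x* = 185/(9 + 4.6·1.564311) = 11.4227 and y* = 1.564311·11.4227 = 17.8686.

y* = 17.8686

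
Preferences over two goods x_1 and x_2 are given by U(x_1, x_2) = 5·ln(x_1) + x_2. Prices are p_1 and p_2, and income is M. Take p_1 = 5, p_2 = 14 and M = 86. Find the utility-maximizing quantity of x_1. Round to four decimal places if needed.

x_1* = 14

MU_x_1 = 5/x_1, MU_x_2 = 1. Tangency: 5/x_1 = p_1/p_2.
So x_1*(p_1,p_2) = 5·p_2/p_1, independent of income; and x_2* = (M − 5·p_2)/p_2.
At the given prices: x_1* = 5·14/5 = 14.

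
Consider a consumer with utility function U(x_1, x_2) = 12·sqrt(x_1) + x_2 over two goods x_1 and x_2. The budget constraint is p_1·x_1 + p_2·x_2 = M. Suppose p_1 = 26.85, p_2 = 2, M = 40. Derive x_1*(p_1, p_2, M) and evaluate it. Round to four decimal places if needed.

x_1* = 0.1997

Utility is quasi-linear in x_2; the FOC for x_1 is 6/√x_1 = p_1/p_2.
Solve: √x_1 = 6·p_2/p_1, so x_1*(p_1,p_2) = (6·p_2/p_1)², and x_2* = (M − p_1·x_1*)/p_2.
Plugging in: x_1* = (6·2/26.85)² = 0.1997.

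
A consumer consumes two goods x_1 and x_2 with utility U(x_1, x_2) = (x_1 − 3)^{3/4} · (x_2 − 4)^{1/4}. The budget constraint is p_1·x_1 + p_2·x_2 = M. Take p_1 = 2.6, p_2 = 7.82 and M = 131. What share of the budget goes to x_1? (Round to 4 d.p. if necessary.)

MRS = 3·(x_2−4)/(x_1−3). Tangency with p_1/p_2 gives x_2−4 = (1/3)·(p_1/p_2)·(x_1−3).
After buying the subsistence bundle (3, 4), a share 0.75 of the remaining income goes to x_1: x_1* = 3 + 0.75·(M − 3p_1 − 4p_2)/p_1.
Discretionary income = 131 − 3·2.6 − 4·7.82 = 91.92; x_1* = 3 + 0.75·91.92/2.6 = 29.5154; x_2* = 4 + 0.25·91.92/7.82 = 6.9386.
Expenditure on x_1: 2.6·29.5154 = 76.74; share = 0.5858.

share on x_1 = 0.5858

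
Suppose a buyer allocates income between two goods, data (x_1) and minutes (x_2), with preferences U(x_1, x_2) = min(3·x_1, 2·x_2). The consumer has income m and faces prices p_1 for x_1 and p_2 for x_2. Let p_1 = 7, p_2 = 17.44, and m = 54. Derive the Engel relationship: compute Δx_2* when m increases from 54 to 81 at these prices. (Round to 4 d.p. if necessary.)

Leontief preferences: the optimum is at the kink where x_1/2 = x_2/3, i.e. x_2 = (3/2)·x_1.
Budget: p_1·x_1 + p_2·(3/2)·x_1 = m, so (2·p_1 + 3·p_2)·x_1 = 2·m.
Demand: x_1*(p_1,p_2,m) = 2·m/(2·p_1 + 3·p_2), x_2* = 3·m/(2·p_1 + 3·p_2).
Here 2·7 + 3·17.44 = 66.32, giving x_2* = 2.4427.
At m' = 81: x_2* = 3.6641. Change: 3.6641 − 2.4427 = 1.2214.

Δx_2* = 1.2214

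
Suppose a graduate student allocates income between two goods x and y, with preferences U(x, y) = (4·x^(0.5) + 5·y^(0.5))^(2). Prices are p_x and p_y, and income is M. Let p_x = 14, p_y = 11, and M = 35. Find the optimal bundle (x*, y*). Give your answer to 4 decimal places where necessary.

x* = 0.8365, y* = 2.1172

Substitute y = (y/x)·x into the budget: x* = M/(p_x + p_y·(y/x)).
Numerically y/x = 2.530992, so x* = 35/(14 + 11·2.530992) = 0.8365 and y* = 2.530992·0.8365 = 2.1172.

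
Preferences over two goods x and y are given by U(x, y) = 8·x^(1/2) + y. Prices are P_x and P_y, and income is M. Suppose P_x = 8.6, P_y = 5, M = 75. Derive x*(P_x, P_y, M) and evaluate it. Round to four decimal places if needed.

x* = 5.4083

Thus x* = (4·P_y/P_x)² — independent of M — with the rest of income spent on y.
Plugging in: x* = (4·5/8.6)² = 5.4083.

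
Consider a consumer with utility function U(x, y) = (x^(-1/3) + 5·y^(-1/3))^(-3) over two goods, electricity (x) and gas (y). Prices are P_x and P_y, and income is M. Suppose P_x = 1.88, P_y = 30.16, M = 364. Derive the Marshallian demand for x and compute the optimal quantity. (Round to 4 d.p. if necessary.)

MU_x ∝ x^(-4/3), MU_y ∝ 5·y^(-4/3), so MRS = (1/5)·(y/x)^(4/3) = P_x/P_y.
Hence y/x = (5·P_x/P_y)^(1/(4/3)), i.e. raised to the 0.75 power.
Substitute y = (y/x)·x into the budget: x* = M/(P_x + P_y·(y/x)).
Numerically y/x = 0.417131, so x* = 364/(1.88 + 30.16·0.417131) = 25.1717.

x* = 25.1717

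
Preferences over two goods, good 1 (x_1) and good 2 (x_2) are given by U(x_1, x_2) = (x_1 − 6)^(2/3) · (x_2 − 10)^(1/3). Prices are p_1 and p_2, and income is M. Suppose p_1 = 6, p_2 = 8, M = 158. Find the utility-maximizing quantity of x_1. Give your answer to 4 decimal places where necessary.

Substituting into the budget: x_1* = 6 + 2/3·(M − 6·p_1 − 10·p_2)/p_1, and x_2* = 10 + 1/3·(…)/p_2.
Discretionary income = 158 − 6·6 − 10·8 = 42; x_1* = 6 + 2/3·42/6 = 10.6667.

x_1* = 10.6667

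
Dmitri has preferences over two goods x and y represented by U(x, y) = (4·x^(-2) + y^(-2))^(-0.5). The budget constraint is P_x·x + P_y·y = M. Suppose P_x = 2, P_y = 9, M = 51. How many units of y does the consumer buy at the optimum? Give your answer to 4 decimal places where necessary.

MRS = MU_x/MU_y = 4·(y/x)^(3). Set equal to P_x/P_y.
Solve for the ratio: y/x = [(1/4)·P_x/P_y]^(1/3).
Substitute y = (y/x)·x into the budget: x* = M/(P_x + P_y·(y/x)).
Numerically y/x = 0.381571, so x* = 51/(2 + 9·0.381571) = 9.3851 and y* = 0.381571·9.3851 = 3.5811.

y* = 3.5811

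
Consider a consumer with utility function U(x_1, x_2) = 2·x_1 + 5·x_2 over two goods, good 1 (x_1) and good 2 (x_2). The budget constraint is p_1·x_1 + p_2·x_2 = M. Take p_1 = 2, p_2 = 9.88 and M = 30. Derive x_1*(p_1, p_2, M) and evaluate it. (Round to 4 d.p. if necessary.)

x_1* = 15

Perfect substitutes: compare marginal utility per dollar. 2/p_1 vs 5/p_2 → 1 vs 0.5061.
x_1 gives more utility per dollar, so spend all income on x_1: x_1* = M/p_1, x_2* = 0.
Numerically: x_1* = 15, x_2* = 0.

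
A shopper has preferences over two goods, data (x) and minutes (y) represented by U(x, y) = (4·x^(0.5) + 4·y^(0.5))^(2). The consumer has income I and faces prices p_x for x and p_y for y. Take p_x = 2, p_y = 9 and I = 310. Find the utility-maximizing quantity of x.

x* = 126.8182

With the ratio pinned down, the budget gives x* = I/(p_x + p_y·(y/x)) and y* = (y/x)·x*.
Numerically y/x = 0.049383, so x* = 310/(2 + 9·0.049383) = 126.8182.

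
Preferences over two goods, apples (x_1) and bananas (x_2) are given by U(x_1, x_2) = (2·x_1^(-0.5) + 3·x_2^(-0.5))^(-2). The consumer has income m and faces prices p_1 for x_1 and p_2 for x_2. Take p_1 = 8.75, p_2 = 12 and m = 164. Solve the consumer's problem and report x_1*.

From the CES first-order condition, (2/3)·(x_2/x_1)^(1.5) = p_1/p_2.
Solve for the ratio: x_2/x_1 = [(3/2)·p_1/p_2]^(2/3).
Substitute x_2 = (x_2/x_1)·x_1 into the budget: x_1* = m/(p_1 + p_2·(x_2/x_1)).
Numerically x_2/x_1 = 1.061562, so x_1* = 164/(8.75 + 12·1.061562) = 7.6319.

x_1* = 7.6319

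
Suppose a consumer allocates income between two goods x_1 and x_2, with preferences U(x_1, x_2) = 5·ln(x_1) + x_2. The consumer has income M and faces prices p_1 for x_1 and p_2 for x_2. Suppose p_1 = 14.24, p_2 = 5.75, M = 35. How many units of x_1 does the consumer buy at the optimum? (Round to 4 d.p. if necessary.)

x_1* = 2.019

Set MRS = p_1/p_2: (5/x_1)/1 = p_1/p_2.
So x_1*(p_1,p_2) = 5·p_2/p_1, independent of income; and x_2* = (M − 5·p_2)/p_2.
At the given prices: x_1* = 5·5.75/14.24 = 2.019.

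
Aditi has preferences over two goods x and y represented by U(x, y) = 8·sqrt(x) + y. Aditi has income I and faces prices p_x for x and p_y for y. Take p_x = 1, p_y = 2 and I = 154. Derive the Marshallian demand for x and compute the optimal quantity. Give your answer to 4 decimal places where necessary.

Set MRS = p_x/p_y: 4·x^(−1/2) = p_x/p_y.
Thus x* = (4·p_y/p_x)² — independent of I — with the rest of income spent on y.
Plugging in: x* = (4·2/1)² = 64.

x* = 64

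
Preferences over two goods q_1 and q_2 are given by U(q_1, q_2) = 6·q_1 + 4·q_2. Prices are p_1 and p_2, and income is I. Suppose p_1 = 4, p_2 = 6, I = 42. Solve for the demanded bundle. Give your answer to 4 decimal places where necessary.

q_1* = 10.5, q_2* = 0

q_1 gives more utility per dollar, so spend all income on q_1: q_1* = I/p_1, q_2* = 0.
Numerically: q_1* = 10.5, q_2* = 0.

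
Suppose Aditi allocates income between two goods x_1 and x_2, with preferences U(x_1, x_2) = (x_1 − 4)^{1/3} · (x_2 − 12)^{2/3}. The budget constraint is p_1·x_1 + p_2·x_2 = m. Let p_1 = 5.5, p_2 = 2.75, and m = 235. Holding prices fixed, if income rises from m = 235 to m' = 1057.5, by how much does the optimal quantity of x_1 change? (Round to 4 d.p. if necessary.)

Δx_1* = 49.8485

MRS = (1/2)·(x_2−12)/(x_1−4). Tangency with p_1/p_2 gives x_2−12 = 2·(p_1/p_2)·(x_1−4).
Substituting into the budget: x_1* = 4 + 1/3·(m − 4·p_1 − 12·p_2)/p_1, and x_2* = 12 + 2/3·(…)/p_2.
Discretionary income = 235 − 4·5.5 − 12·2.75 = 180; x_1* = 4 + 1/3·180/5.5 = 14.9091.
At m' = 1057.5: x_1* = 64.7576. Change: 64.7576 − 14.9091 = 49.8485.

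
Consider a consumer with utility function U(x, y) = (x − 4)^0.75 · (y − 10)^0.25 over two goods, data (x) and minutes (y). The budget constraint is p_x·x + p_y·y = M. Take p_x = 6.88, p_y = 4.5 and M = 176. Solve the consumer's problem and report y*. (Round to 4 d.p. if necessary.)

y* = 15.7489

MRS = 3·(y−10)/(x−4). Tangency with p_x/p_y gives y−10 = (1/3)·(p_x/p_y)·(x−4).
Substituting into the budget: x* = 4 + 0.75·(M − 4·p_x − 10·p_y)/p_x, and y* = 10 + 0.25·(…)/p_y.
Discretionary income = 176 − 4·6.88 − 10·4.5 = 103.48; y* = 10 + 0.25·103.48/4.5 = 15.7489.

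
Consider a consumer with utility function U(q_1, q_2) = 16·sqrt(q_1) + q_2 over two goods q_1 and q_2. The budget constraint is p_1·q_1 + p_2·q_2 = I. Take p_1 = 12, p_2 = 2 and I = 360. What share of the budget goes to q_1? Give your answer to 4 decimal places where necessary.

Set MRS = p_1/p_2: 8·q_1^(−1/2) = p_1/p_2.
Thus q_1* = (8·p_2/p_1)² — independent of I — with the rest of income spent on q_2.
Plugging in: q_1* = (8·2/12)² = 1.7778, q_2* = 169.3333.
Expenditure on q_1: 12·1.7778 = 21.3333; share = 0.0593.

share on q_1 = 0.0593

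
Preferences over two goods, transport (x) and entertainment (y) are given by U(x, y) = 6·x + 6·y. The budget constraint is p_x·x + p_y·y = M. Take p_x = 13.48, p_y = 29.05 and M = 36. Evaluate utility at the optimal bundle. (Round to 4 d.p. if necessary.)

V = 16.0237

Numerically: x* = 2.6706, y* = 0.
Utility at the optimum: U(2.6706, 0) = 16.0237.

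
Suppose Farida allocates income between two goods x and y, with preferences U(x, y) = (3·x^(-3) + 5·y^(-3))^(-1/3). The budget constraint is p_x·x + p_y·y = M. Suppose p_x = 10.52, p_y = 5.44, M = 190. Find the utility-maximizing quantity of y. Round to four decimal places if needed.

MRS = MU_x/MU_y = (3/5)·(y/x)^(4). Set equal to p_x/p_y.
Solve for the ratio: y/x = [(5/3)·p_x/p_y]^(0.25).
With the ratio pinned down, the budget gives x* = M/(p_x + p_y·(y/x)) and y* = (y/x)·x*.
Numerically y/x = 1.339882, so x* = 190/(10.52 + 5.44·1.339882) = 10.6688 and y* = 1.339882·10.6688 = 14.2949.

y* = 14.2949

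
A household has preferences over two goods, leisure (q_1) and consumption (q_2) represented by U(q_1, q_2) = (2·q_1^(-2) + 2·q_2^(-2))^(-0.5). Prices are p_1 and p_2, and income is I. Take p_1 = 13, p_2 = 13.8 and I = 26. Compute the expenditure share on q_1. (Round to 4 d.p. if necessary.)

From the CES first-order condition, (q_2/q_1)^(3) = p_1/p_2.
Solve for the ratio: q_2/q_1 = [p_1/p_2]^(1/3).
With the ratio pinned down, the budget gives q_1* = I/(p_1 + p_2·(q_2/q_1)) and q_2* = (q_2/q_1)·q_1*.
Numerically q_2/q_1 = 0.98029, so q_1* = 26/(13 + 13.8·0.98029) = 0.9801 and q_2* = 0.98029·0.9801 = 0.9608.
Expenditure on q_1: 13·0.9801 = 12.7413; share = 0.49.

share on q_1 = 0.49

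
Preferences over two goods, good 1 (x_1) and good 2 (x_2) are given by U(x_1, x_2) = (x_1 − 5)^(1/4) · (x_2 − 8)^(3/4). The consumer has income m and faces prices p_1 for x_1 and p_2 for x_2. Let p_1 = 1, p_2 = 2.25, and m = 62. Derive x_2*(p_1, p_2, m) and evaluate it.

This is Cobb-Douglas in (x_1−5, x_2−8): tangency gives 0.25·p_2·(x_2−8) = 0.75·p_1·(x_1−5).
After buying the subsistence bundle (5, 8), a share 0.25 of the remaining income goes to x_1: x_1* = 5 + 0.25·(m − 5p_1 − 8p_2)/p_1.
Discretionary income = 62 − 5·1 − 8·2.25 = 39; x_2* = 8 + 0.75·39/2.25 = 21.

x_2* = 21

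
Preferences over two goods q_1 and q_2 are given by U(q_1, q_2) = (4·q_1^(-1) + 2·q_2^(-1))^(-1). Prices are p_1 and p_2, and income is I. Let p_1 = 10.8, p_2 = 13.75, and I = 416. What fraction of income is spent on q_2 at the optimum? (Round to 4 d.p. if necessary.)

share on q_2 = 0.4438

From the CES first-order condition, 2·(q_2/q_1)^(2) = p_1/p_2.
Hence q_2/q_1 = ((1/2)·p_1/p_2)^(1/(2)), i.e. raised to the 0.5 power.
Substitute q_2 = (q_2/q_1)·q_1 into the budget: q_1* = I/(p_1 + p_2·(q_2/q_1)).
Numerically q_2/q_1 = 0.62668, so q_1* = 416/(10.8 + 13.75·0.62668) = 21.4247 and q_2* = 0.62668·21.4247 = 13.4264.
Expenditure on q_2: 13.75·13.4264 = 184.6133; share = 0.4438.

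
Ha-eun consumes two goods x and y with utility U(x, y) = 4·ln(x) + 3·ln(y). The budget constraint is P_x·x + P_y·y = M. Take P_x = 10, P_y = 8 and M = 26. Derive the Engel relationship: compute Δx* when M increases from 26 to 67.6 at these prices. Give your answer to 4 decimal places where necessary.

Δx* = 2.3771

Demand: x*(P_x,P_y,M) = 4/7·M/P_x and y* = 3/7·M/P_y.
At P_x=10, P_y=8, M=26: x* = 4/7·26/10 = 1.4857.
At M' = 67.6: x* = 3.8629. Change: 3.8629 − 1.4857 = 2.3771.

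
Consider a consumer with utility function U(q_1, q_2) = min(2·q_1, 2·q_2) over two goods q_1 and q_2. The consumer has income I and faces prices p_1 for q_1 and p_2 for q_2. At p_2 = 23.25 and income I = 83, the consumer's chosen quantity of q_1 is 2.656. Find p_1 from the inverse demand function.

Leontief preferences: the optimum is at the kink where q_1/2 = q_2/2, i.e. q_2 = q_1.
Budget: p_1·q_1 + p_2·q_1 = I, so (2·p_1 + 2·p_2)·q_1 = 2·I.
Demand: q_1*(p_1,p_2,I) = 2·I/(2·p_1 + 2·p_2), q_2* = 2·I/(2·p_1 + 2·p_2).
Set q_1* = 2.656 in the demand function and solve for p_1: p_1 = 8.

p_1 = 8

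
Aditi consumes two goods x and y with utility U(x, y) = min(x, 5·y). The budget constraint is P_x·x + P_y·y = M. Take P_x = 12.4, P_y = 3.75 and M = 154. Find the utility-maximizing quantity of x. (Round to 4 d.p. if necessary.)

Demand: x*(P_x,P_y,M) = 5·M/(5·P_x + P_y), y* = M/(5·P_x + P_y).
Here 5·12.4 + 3.75 = 65.75, giving x* = 11.711.

x* = 11.711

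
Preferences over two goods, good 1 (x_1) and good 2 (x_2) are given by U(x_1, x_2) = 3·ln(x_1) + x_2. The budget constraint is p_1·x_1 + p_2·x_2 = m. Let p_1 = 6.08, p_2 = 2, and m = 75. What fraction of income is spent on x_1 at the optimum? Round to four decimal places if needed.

MU_x_1 = 3/x_1, MU_x_2 = 1. Tangency: 3/x_1 = p_1/p_2.
So x_1*(p_1,p_2) = 3·p_2/p_1, independent of income; and x_2* = (m − 3·p_2)/p_2.
At the given prices: x_1* = 3·2/6.08 = 0.9868, and x_2* = 34.5.
Expenditure on x_1: 6.08·0.9868 = 6; share = 0.08.

share on x_1 = 0.08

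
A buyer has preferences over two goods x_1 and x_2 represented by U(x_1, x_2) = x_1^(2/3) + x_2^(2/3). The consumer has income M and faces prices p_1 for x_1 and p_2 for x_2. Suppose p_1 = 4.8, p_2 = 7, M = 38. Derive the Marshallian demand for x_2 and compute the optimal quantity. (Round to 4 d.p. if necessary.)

From the CES first-order condition, (x_2/x_1)^(1/3) = p_1/p_2.
Solve for the ratio: x_2/x_1 = [p_1/p_2]^(3).
With the ratio pinned down, the budget gives x_1* = M/(p_1 + p_2·(x_2/x_1)) and x_2* = (x_2/x_1)·x_1*.
Numerically x_2/x_1 = 0.322426, so x_1* = 38/(4.8 + 7·0.322426) = 5.3847 and x_2* = 0.322426·5.3847 = 1.7362.

x_2* = 1.7362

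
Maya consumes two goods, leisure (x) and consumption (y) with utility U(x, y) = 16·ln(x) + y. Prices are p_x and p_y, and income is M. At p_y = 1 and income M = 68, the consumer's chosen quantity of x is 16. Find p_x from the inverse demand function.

MU_x = 16/x, MU_y = 1. Tangency: 16/x = p_x/p_y.
So x*(p_x,p_y) = 16·p_y/p_x, independent of income; and y* = (M − 16·p_y)/p_y.
Set x* = 16 in the demand function and solve for p_x: p_x = 1.

p_x = 1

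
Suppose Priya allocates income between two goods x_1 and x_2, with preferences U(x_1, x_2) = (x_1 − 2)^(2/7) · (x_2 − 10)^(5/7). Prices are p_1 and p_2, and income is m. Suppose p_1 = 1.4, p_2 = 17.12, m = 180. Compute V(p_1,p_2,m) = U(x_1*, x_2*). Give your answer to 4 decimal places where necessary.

V = 0.394

Let x_1' = x_1−2, x_2' = x_2−10. MRS = (2/5)·x_2'/x_1' = p_1/p_2.
After buying the subsistence bundle (2, 10), a share 2/7 of the remaining income goes to x_1: x_1* = 2 + 2/7·(m − 2p_1 − 10p_2)/p_1.
Discretionary income = 180 − 2·1.4 − 10·17.12 = 6; x_1* = 2 + 2/7·6/1.4 = 3.2245; x_2* = 10 + 5/7·6/17.12 = 10.2503.
Utility at the optimum: U(3.2245, 10.2503) = 0.394.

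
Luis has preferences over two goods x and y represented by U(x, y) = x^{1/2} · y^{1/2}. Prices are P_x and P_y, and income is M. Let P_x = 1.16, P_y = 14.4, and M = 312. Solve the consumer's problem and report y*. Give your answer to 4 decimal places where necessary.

y* = 10.8333

Demand: x*(P_x,P_y,M) = 0.5·M/P_x and y* = 0.5·M/P_y.
At P_x=1.16, P_y=14.4, M=312: y* = 0.5·312/14.4 = 10.8333.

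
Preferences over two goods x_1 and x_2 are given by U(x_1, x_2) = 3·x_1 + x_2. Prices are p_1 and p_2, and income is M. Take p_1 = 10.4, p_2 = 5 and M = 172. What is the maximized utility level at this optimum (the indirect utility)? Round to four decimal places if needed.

V = 49.6154

Linear utility — the consumer picks whichever good has higher MU/price: 3/10.4 = 0.2885 vs 1/5 = 0.2.
x_1 gives more utility per dollar, so spend all income on x_1: x_1* = M/p_1, x_2* = 0.
Numerically: x_1* = 16.5385, x_2* = 0.
Utility at the optimum: U(16.5385, 0) = 49.6154.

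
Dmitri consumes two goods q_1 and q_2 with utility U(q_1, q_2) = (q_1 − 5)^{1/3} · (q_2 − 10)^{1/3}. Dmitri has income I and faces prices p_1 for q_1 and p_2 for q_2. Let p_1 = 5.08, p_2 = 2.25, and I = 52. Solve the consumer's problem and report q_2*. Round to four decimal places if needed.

q_2* = 10.9111

MRS = (q_2−10)/(q_1−5). Tangency with p_1/p_2 gives q_2−10 = (p_1/p_2)·(q_1−5).
After buying the subsistence bundle (5, 10), a share 0.5 of the remaining income goes to q_1: q_1* = 5 + 0.5·(I − 5p_1 − 10p_2)/p_1.
Discretionary income = 52 − 5·5.08 − 10·2.25 = 4.1; q_2* = 10 + 0.5·4.1/2.25 = 10.9111.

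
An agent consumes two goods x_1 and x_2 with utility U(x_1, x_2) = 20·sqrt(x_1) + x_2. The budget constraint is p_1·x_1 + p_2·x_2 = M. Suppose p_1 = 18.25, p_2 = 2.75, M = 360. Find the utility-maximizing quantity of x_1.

x_1* = 2.2706

Utility is quasi-linear in x_2; the FOC for x_1 is 10/√x_1 = p_1/p_2.
Thus x_1* = (10·p_2/p_1)² — independent of M — with the rest of income spent on x_2.
Plugging in: x_1* = (10·2.75/18.25)² = 2.2706.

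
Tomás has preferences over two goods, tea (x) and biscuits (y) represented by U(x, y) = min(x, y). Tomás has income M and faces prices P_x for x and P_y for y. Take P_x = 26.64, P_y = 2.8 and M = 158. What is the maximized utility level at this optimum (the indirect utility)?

Leontief preferences: the optimum is at the kink where x/1 = y/1, i.e. y = x.
Budget: P_x·x + P_y·x = M, so (P_x + P_y)·x = M.
Demand: x*(P_x,P_y,M) = M/(P_x + P_y), y* = M/(P_x + P_y).
Here 26.64 + 2.8 = 29.44, giving x* = 5.3668 and y* = 5.3668.
Utility at the optimum: U(5.3668, 5.3668) = 5.3668.

V = 5.3668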